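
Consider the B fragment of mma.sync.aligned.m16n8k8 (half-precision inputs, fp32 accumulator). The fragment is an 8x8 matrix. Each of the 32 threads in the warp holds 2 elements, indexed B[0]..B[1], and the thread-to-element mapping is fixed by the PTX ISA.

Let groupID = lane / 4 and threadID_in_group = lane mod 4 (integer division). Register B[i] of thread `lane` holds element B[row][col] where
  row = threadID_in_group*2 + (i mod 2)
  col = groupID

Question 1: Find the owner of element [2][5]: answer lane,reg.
c: 5->gid=5  r: 2->tid=1,i&1=0
L=5*4+1=21  i=0=0

21,0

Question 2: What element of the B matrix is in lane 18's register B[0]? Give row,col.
4,4

lane 18: gr=4 (18/4), th=2 (18%4)
i=0: r=2*2+0=4, c=gr=4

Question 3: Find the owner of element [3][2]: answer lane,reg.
c=2→G=2  r=3→T=1,p=1
L=2*4+1=9  i=1=1

9,1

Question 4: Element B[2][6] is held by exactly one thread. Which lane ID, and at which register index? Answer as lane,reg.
c=6⇒gr=6  r=2⇒th=1,odd=0
L=6*4+1=25  i=0=0

25,0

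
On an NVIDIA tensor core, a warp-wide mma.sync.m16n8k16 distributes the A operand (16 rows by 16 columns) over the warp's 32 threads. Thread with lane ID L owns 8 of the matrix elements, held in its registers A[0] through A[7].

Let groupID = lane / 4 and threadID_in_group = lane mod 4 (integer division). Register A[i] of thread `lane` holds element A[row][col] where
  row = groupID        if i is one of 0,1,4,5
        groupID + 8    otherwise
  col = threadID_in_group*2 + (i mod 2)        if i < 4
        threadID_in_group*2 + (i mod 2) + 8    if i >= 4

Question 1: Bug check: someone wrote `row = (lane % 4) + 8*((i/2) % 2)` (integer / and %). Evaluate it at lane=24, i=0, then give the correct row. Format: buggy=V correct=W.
`(lane % 4) + 8*((i/2) % 2)`[24,0]→0
lane 24→24/4=6, 24 mod 4=0
i=0  r:6+0→6  c:2·0+0+0→0
row: 0 vs 6

buggy=0 correct=6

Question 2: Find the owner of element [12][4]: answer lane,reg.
18,2

r:12=>grp=4,rB=1  c:4=>cB=0,tig=2,lo=0
L=4*4+2=18  i=0*4+1*2+0=2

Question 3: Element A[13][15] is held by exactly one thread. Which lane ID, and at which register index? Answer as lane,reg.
r=13→G=5,rhi=1  c=15→chi=1,T=3,p=1
L=5*4+3=23  i=1*4+1*2+1=7

23,7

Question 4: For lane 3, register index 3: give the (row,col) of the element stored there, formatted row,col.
8,7

L=3->gid=3>>2=0, tid=3&3=3
[3]->row 0+8=8  col 3·2+1+0=7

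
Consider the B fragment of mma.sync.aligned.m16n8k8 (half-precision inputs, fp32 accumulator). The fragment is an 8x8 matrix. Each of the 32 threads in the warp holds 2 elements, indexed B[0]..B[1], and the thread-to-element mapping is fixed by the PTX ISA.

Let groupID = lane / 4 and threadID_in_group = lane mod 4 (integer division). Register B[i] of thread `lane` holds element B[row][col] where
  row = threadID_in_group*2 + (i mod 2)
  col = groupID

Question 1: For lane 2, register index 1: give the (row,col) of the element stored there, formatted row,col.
lane 2=>2/4=0, 2 mod 4=2
i=1  r:2·2+1=>5  c:0

5,0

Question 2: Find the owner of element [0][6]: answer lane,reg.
24,0

c: 6->gid=6  r: 0->tid=0,i&1=0
L=6*4+0=24  i=0=0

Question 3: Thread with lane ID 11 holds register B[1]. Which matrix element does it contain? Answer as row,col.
7,2

lane 11->11/4=2, 11 mod 4=3
i=1  r:2·3+1->7  c:2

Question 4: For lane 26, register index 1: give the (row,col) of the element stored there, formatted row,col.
L=26->g=26>>2=6, t=26&3=2
[1]->row 2·2+1=5  col g=6

5,6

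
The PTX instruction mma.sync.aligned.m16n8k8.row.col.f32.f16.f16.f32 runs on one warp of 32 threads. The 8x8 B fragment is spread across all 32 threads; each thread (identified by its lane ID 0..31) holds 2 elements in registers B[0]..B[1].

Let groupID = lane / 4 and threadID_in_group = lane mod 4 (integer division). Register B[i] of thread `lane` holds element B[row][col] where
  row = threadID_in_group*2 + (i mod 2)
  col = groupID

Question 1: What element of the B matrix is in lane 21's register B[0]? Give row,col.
L=21->g=21>>2=5, t=21&3=1
[0]->row 1·2+0=2  col g=5

2,5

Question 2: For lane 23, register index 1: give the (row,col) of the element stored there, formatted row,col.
L=23⇒gr=23>>2=5, th=23&3=3
[1]⇒row 3·2+1=7  col gr=5

7,5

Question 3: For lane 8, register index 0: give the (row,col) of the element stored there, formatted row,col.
8: grp=2,tig=0
[0] (0*2+0,2) = (0,2)

0,2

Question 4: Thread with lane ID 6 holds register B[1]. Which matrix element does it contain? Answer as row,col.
5,1

lane 6: gr=1 (6/4), th=2 (6%4)
i=1: r=2*2+1=5, c=gr=1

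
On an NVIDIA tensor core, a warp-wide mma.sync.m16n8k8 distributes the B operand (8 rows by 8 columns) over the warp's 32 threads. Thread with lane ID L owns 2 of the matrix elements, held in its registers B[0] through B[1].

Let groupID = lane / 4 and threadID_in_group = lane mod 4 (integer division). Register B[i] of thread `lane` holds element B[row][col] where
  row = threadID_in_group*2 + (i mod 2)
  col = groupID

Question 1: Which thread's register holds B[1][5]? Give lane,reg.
c:5=>grp=5  r:1=>tig=0,lo=1
L=5*4+0=20  i=1=1

20,1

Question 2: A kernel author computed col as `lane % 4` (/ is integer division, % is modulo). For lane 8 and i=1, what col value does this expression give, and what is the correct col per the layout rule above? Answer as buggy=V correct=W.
`lane % 4`[8,1]->0
L=8->gid=8>>2=2, tid=8&3=0
[1]->row 0·2+1=1  col gid=2
col: 0 vs 2

buggy=0 correct=2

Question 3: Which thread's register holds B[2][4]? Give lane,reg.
17,0

c:4=>grp=4  r:2=>tig=1,lo=0
L=4*4+1=17  i=0=0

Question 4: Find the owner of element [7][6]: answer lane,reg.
c=6→G=6  r=7→T=3,p=1
L=6*4+3=27  i=1=1

27,1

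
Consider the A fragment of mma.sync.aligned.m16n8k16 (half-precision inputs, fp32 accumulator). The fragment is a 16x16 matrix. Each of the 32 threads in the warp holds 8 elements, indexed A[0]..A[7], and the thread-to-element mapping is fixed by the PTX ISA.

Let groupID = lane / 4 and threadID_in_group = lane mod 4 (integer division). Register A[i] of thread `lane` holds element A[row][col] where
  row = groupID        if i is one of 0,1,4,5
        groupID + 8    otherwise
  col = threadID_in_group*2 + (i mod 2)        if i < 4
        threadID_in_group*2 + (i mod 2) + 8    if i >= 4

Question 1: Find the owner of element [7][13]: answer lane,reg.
30,5

r=7⇒gr=7,Rb=0  c=13⇒Cb=1,th=2,odd=1
L=7*4+2=30  i=1*4+0*2+1=5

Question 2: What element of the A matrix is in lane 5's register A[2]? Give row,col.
9,2

5: g=1,t=1
[2] (1+8,1*2+0+0) = (9,2)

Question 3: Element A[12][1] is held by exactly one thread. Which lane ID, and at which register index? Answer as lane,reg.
16,3

r:12=>grp=4,rB=1  c:1=>cB=0,tig=0,lo=1
L=4*4+0=16  i=0*4+1*2+1=3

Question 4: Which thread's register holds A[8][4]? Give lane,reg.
r:8=>grp=0,rB=1  c:4=>cB=0,tig=2,lo=0
L=0*4+2=2  i=0*4+1*2+0=2

2,2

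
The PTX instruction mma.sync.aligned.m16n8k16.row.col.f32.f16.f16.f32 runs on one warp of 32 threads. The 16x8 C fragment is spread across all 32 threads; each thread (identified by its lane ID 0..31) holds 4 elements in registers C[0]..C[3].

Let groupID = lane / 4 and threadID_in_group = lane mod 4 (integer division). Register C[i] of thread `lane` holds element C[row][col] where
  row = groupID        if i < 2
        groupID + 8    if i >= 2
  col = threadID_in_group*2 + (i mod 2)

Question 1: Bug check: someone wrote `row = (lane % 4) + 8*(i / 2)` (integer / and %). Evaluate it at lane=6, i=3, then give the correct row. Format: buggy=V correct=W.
buggy=10 correct=9

`(lane % 4) + 8*(i / 2)`[6,3]->10
6: g=1,t=2
[3] (1+8,2*2+1) = (9,5)
row: 10 vs 9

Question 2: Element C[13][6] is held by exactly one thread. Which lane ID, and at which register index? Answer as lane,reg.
23,2

r:13=>grp=5,rB=1  c:6=>tig=3,lo=0
L=5*4+3=23  i=1*2+0=2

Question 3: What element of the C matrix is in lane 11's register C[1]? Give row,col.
L=11→G=11>>2=2, T=11&3=3
[1]→row 2+0=2  col 3·2+1=7

2,7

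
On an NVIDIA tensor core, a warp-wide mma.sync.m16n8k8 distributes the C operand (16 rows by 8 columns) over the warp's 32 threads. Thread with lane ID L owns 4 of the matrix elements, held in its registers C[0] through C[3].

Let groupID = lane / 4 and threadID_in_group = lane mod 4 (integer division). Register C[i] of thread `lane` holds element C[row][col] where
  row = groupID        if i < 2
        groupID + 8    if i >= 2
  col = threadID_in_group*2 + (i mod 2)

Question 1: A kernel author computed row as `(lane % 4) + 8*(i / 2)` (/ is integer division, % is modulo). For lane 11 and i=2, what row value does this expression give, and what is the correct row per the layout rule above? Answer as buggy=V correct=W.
`(lane % 4) + 8*(i / 2)`[11,2]=>11
lane 11: grp=2 (11/4), tig=3 (11%4)
i=2: r=2+8=10, c=3*2+0=6
row: 11 vs 10

buggy=11 correct=10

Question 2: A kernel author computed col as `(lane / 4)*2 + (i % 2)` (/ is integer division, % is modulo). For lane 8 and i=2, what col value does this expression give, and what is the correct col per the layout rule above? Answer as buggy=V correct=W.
`(lane / 4)*2 + (i % 2)`[8,2]->4
8: g=2,t=0
[2] (2+8,0*2+0) = (10,0)
col: 4 vs 0

buggy=4 correct=0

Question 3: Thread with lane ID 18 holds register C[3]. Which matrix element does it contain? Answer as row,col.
12,5

lane 18->18/4=4, 18 mod 4=2
i=3  r:4+8->12  c:2·2+1->5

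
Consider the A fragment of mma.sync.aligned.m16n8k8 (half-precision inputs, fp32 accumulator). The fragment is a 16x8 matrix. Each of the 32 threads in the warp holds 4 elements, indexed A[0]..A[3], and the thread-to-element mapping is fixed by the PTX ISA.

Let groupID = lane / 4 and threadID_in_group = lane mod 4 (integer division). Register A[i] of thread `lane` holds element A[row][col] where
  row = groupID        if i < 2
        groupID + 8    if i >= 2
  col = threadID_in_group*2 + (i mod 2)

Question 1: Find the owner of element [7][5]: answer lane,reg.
30,1

r:7=>grp=7,rB=0  c:5=>tig=2,lo=1
L=7*4+2=30  i=0*2+1=1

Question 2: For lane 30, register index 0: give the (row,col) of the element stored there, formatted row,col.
7,4

lane 30: g=7 (30/4), t=2 (30%4)
i=0: r=7+0=7, c=2*2+0=4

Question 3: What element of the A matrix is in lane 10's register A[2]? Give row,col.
10: gr=2,th=2
[2] (2+8,2*2+0) = (10,4)

10,4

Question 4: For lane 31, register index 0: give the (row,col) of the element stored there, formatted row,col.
7,6

31: gr=7,th=3
[0] (7+0,3*2+0) = (7,6)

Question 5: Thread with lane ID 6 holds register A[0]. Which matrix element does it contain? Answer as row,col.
1,4

6: gid=1,tid=2
[0] (1+0,2*2+0) = (1,4)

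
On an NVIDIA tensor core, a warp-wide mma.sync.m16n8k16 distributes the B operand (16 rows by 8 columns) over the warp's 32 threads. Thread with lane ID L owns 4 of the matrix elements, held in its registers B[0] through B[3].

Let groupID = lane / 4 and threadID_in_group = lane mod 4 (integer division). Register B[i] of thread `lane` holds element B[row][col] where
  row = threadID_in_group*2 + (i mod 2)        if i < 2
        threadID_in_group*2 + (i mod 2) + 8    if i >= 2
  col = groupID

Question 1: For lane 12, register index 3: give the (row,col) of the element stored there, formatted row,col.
L=12->gid=12>>2=3, tid=12&3=0
[3]->row 0·2+1+8=9  col gid=3

9,3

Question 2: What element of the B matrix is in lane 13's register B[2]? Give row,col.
10,3

L=13->gid=13>>2=3, tid=13&3=1
[2]->row 1·2+0+8=10  col gid=3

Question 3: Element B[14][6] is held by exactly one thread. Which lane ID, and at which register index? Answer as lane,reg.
27,2

c=6->g=6  r=14->rb=1,t=3,b0=0
L=6*4+3=27  i=1*2+0=2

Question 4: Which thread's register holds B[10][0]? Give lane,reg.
c: 0->gid=0  r: 10->r8=1,tid=1,i&1=0
L=0*4+1=1  i=1*2+0=2

1,2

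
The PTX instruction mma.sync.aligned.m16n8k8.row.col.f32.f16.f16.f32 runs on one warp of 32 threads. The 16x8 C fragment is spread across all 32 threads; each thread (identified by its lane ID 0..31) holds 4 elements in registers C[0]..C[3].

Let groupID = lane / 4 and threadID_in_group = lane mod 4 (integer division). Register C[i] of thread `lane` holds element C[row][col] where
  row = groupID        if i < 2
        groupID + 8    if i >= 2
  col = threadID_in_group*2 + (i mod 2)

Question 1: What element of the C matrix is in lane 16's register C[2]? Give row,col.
L=16->g=16>>2=4, t=16&3=0
[2]->row 4+8=12  col 0·2+0=0

12,0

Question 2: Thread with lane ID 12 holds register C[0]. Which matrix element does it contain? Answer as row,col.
L=12=>grp=12>>2=3, tig=12&3=0
[0]=>row 3+0=3  col 0·2+0=0

3,0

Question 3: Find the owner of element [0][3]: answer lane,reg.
1,1

r=0⇒gr=0,Rb=0  c=3⇒th=1,odd=1
L=0*4+1=1  i=0*2+1=1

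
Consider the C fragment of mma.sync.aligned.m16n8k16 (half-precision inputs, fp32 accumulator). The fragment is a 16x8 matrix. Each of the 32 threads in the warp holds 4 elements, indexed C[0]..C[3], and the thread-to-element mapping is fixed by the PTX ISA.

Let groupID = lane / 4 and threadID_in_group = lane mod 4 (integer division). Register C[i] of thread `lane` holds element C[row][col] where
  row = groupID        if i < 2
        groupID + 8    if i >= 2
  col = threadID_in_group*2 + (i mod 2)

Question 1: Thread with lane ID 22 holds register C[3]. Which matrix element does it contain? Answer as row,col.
13,5

lane 22: G=5 (22/4), T=2 (22%4)
i=3: r=5+8=13, c=2*2+1=5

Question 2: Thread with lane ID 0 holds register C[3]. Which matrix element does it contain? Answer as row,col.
8,1

0: G=0,T=0
[3] (0+8,0*2+1) = (8,1)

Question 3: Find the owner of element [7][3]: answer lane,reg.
29,1

r:7=>grp=7,rB=0  c:3=>tig=1,lo=1
L=7*4+1=29  i=0*2+1=1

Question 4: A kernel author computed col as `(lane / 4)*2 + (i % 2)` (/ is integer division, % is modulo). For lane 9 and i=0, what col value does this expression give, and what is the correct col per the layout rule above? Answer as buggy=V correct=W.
buggy=4 correct=2

`(lane / 4)*2 + (i % 2)`[9,0]->4
lane 9->9/4=2, 9 mod 4=1
i=0  r:2+0->2  c:2·1+0->2
col: 4 vs 2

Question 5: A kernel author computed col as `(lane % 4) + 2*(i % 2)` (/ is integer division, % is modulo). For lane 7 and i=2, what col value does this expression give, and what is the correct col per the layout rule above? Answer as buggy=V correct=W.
buggy=3 correct=6

`(lane % 4) + 2*(i % 2)`[7,2]⇒3
lane 7: gr=1 (7/4), th=3 (7%4)
i=2: r=1+8=9, c=3*2+0=6
col: 3 vs 6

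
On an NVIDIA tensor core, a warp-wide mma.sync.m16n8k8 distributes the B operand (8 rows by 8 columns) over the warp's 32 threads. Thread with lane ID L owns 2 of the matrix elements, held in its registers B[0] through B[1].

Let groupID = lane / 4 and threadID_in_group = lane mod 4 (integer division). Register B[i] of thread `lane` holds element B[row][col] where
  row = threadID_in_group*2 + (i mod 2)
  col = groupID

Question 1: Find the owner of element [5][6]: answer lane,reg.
26,1

c=6⇒gr=6  r=5⇒th=2,odd=1
L=6*4+2=26  i=1=1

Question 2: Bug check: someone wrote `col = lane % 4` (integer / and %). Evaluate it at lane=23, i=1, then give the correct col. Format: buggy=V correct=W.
buggy=3 correct=5

`lane % 4`[23,1]->3
L=23->gid=23>>2=5, tid=23&3=3
[1]->row 3·2+1=7  col gid=5
col: 3 vs 5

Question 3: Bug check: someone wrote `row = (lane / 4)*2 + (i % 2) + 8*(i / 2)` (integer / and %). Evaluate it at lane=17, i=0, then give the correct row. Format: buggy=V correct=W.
buggy=8 correct=2

`(lane / 4)*2 + (i % 2) + 8*(i / 2)`[17,0]=>8
L=17=>grp=17>>2=4, tig=17&3=1
[0]=>row 1·2+0=2  col grp=4
row: 8 vs 2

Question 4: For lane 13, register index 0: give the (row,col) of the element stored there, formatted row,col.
2,3

L=13=>grp=13>>2=3, tig=13&3=1
[0]=>row 1·2+0=2  col grp=3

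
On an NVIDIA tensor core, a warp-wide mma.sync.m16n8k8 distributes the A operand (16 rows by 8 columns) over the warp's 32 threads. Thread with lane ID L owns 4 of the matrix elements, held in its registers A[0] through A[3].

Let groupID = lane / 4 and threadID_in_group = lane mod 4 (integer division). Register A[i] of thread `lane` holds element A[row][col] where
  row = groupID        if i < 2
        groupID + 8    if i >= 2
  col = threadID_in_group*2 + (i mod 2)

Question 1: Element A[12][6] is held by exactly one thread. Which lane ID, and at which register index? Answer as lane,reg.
r=12⇒gr=4,Rb=1  c=6⇒th=3,odd=0
L=4*4+3=19  i=1*2+0=2

19,2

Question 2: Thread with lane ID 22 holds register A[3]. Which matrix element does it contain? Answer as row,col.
13,5

L=22=>grp=22>>2=5, tig=22&3=2
[3]=>row 5+8=13  col 2·2+1=5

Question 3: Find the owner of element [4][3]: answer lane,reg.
17,1

r=4->g=4,rb=0  c=3->t=1,b0=1
L=4*4+1=17  i=0*2+1=1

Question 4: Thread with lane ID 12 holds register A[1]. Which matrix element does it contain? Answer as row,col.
3,1

L=12->g=12>>2=3, t=12&3=0
[1]->row 3+0=3  col 0·2+1=1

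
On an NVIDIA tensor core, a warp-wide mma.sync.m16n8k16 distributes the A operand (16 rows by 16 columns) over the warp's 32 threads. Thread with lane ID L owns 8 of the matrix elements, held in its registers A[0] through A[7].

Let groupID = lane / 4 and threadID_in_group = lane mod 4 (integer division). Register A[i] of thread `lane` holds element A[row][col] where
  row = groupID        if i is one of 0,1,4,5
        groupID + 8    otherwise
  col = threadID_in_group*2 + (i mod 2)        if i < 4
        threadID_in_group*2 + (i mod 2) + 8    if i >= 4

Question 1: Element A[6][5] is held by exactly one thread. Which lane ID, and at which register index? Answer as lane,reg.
r=6⇒gr=6,Rb=0  c=5⇒Cb=0,th=2,odd=1
L=6*4+2=26  i=0*4+0*2+1=1

26,1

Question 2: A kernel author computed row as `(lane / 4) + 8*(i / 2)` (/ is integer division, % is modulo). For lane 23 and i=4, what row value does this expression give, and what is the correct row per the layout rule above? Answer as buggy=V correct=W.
buggy=21 correct=5

`(lane / 4) + 8*(i / 2)`[23,4]→21
L=23→G=23>>2=5, T=23&3=3
[4]→row 5+0=5  col 3·2+0+8=14
row: 21 vs 5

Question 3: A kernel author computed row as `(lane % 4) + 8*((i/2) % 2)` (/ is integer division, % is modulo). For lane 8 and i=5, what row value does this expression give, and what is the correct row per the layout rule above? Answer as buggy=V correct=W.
buggy=0 correct=2

`(lane % 4) + 8*((i/2) % 2)`[8,5]⇒0
lane 8: gr=2 (8/4), th=0 (8%4)
i=5: r=2+0=2, c=0*2+1+8=9
row: 0 vs 2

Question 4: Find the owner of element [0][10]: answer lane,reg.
r=0⇒gr=0,Rb=0  c=10⇒Cb=1,th=1,odd=0
L=0*4+1=1  i=1*4+0*2+0=4

1,4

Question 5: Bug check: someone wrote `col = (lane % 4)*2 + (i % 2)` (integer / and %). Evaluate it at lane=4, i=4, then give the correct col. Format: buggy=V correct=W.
buggy=0 correct=8

`(lane % 4)*2 + (i % 2)`[4,4]->0
lane 4: g=1 (4/4), t=0 (4%4)
i=4: r=1+0=1, c=0*2+0+8=8
col: 0 vs 8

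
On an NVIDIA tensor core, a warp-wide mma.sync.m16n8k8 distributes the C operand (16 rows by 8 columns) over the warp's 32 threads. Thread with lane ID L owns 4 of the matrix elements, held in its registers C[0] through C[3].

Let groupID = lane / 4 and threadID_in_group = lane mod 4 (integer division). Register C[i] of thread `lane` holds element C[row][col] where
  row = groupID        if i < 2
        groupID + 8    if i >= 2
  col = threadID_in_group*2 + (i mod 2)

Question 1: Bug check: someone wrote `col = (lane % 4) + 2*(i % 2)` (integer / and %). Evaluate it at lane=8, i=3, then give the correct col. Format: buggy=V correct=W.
`(lane % 4) + 2*(i % 2)`[8,3]->2
8: gid=2,tid=0
[3] (2+8,0*2+1) = (10,1)
col: 2 vs 1

buggy=2 correct=1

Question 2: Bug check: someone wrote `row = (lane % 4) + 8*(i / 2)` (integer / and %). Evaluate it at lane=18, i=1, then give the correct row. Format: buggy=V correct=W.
`(lane % 4) + 8*(i / 2)`[18,1]->2
lane 18->18/4=4, 18 mod 4=2
i=1  r:4+0->4  c:2·2+1->5
row: 2 vs 4

buggy=2 correct=4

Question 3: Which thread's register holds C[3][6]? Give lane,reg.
r=3->g=3,rb=0  c=6->t=3,b0=0
L=3*4+3=15  i=0*2+0=0

15,0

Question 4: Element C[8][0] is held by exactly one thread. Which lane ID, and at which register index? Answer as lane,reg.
r=8->g=0,rb=1  c=0->t=0,b0=0
L=0*4+0=0  i=1*2+0=2

0,2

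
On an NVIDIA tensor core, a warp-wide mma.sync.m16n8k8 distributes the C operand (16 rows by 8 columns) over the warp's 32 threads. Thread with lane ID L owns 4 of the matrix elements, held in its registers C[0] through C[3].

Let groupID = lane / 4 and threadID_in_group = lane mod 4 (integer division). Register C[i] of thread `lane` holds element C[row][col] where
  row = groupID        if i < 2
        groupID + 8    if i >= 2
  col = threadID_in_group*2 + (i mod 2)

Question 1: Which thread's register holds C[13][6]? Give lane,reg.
23,2

r=13⇒gr=5,Rb=1  c=6⇒th=3,odd=0
L=5*4+3=23  i=1*2+0=2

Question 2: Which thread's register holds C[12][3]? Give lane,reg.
r=12⇒gr=4,Rb=1  c=3⇒th=1,odd=1
L=4*4+1=17  i=1*2+1=3

17,3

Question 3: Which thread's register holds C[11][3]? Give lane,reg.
13,3

r=11⇒gr=3,Rb=1  c=3⇒th=1,odd=1
L=3*4+1=13  i=1*2+1=3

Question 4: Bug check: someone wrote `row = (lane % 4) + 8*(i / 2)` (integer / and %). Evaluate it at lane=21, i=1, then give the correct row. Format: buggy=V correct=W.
buggy=1 correct=5

`(lane % 4) + 8*(i / 2)`[21,1]->1
lane 21: gid=5 (21/4), tid=1 (21%4)
i=1: r=5+0=5, c=1*2+1=3
row: 1 vs 5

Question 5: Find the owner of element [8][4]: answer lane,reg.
r:8=>grp=0,rB=1  c:4=>tig=2,lo=0
L=0*4+2=2  i=1*2+0=2

2,2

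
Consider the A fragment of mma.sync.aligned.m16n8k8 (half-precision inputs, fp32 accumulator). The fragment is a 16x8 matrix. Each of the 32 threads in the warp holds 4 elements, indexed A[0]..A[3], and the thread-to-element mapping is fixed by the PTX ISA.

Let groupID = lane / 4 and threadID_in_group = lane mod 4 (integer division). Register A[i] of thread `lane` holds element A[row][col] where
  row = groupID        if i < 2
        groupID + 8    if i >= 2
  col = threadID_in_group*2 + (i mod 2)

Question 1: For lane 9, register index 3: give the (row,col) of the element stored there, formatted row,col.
9: G=2,T=1
[3] (2+8,1*2+1) = (10,3)

10,3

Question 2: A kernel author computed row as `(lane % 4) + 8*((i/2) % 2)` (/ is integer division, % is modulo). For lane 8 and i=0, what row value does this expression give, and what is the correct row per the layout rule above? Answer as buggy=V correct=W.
`(lane % 4) + 8*((i/2) % 2)`[8,0]→0
8: G=2,T=0
[0] (2+0,0*2+0) = (2,0)
row: 0 vs 2

buggy=0 correct=2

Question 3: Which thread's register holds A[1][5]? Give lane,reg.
r:1=>grp=1,rB=0  c:5=>tig=2,lo=1
L=1*4+2=6  i=0*2+1=1

6,1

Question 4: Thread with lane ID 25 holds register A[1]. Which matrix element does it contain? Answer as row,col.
6,3

lane 25⇒25/4=6, 25 mod 4=1
i=1  r:6+0⇒6  c:2·1+1⇒3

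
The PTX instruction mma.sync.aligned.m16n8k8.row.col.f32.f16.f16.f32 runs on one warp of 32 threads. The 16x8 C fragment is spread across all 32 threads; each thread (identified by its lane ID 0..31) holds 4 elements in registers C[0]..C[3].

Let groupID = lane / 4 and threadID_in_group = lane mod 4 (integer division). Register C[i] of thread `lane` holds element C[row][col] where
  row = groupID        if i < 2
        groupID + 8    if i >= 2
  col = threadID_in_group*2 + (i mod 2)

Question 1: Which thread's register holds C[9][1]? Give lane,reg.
4,3

r: 9->gid=1,r8=1  c: 1->tid=0,i&1=1
L=1*4+0=4  i=1*2+1=3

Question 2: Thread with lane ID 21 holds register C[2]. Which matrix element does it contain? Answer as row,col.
lane 21: gid=5 (21/4), tid=1 (21%4)
i=2: r=5+8=13, c=1*2+0=2

13,2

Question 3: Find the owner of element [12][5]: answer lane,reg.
18,3

r: 12->gid=4,r8=1  c: 5->tid=2,i&1=1
L=4*4+2=18  i=1*2+1=3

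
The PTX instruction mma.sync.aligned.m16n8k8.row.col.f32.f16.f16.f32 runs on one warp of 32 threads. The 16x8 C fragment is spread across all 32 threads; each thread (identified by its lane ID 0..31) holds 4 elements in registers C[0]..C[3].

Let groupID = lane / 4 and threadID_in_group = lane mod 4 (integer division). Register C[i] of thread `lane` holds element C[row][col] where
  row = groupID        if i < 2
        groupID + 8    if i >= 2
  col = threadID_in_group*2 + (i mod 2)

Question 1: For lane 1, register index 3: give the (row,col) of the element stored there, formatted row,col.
8,3

lane 1: gr=0 (1/4), th=1 (1%4)
i=3: r=0+8=8, c=1*2+1=3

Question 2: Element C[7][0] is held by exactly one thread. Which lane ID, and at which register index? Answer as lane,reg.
r: 7->gid=7,r8=0  c: 0->tid=0,i&1=0
L=7*4+0=28  i=0*2+0=0

28,0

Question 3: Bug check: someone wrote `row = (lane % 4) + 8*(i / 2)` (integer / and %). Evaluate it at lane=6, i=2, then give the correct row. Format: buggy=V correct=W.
buggy=10 correct=9

`(lane % 4) + 8*(i / 2)`[6,2]=>10
lane 6: grp=1 (6/4), tig=2 (6%4)
i=2: r=1+8=9, c=2*2+0=4
row: 10 vs 9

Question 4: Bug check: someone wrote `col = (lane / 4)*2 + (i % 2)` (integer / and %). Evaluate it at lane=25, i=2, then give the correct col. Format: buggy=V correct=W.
`(lane / 4)*2 + (i % 2)`[25,2]⇒12
25: gr=6,th=1
[2] (6+8,1*2+0) = (14,2)
col: 12 vs 2

buggy=12 correct=2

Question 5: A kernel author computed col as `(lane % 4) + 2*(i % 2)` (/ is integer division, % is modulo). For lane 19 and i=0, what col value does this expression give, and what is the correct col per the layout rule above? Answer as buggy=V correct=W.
`(lane % 4) + 2*(i % 2)`[19,0]→3
L=19→G=19>>2=4, T=19&3=3
[0]→row 4+0=4  col 3·2+0=6
col: 3 vs 6

buggy=3 correct=6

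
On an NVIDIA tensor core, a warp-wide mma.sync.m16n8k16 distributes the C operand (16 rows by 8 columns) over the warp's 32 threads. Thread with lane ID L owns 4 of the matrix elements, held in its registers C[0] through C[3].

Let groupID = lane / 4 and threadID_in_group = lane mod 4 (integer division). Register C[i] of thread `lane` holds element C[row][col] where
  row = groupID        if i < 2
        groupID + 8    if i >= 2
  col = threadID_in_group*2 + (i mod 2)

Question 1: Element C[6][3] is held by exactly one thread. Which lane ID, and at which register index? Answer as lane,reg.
25,1

r: 6->gid=6,r8=0  c: 3->tid=1,i&1=1
L=6*4+1=25  i=0*2+1=1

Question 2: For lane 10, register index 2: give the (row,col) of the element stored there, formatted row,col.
10,4

10: G=2,T=2
[2] (2+8,2*2+0) = (10,4)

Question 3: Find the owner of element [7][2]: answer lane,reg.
29,0

r: 7->gid=7,r8=0  c: 2->tid=1,i&1=0
L=7*4+1=29  i=0*2+0=0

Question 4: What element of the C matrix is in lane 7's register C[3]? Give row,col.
lane 7: G=1 (7/4), T=3 (7%4)
i=3: r=1+8=9, c=3*2+1=7

9,7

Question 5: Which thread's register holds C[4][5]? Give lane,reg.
18,1

r:4=>grp=4,rB=0  c:5=>tig=2,lo=1
L=4*4+2=18  i=0*2+1=1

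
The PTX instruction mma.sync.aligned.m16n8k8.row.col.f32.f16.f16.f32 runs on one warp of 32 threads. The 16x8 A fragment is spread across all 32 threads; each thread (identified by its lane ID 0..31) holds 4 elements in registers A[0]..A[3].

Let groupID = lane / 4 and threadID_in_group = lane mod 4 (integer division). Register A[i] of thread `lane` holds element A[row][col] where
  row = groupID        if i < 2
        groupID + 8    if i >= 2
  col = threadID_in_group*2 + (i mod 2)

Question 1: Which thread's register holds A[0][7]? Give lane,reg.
3,1

r:0=>grp=0,rB=0  c:7=>tig=3,lo=1
L=0*4+3=3  i=0*2+1=1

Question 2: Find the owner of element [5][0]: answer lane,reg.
r=5⇒gr=5,Rb=0  c=0⇒th=0,odd=0
L=5*4+0=20  i=0*2+0=0

20,0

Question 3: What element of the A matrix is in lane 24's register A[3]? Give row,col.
14,1

24: gr=6,th=0
[3] (6+8,0*2+1) = (14,1)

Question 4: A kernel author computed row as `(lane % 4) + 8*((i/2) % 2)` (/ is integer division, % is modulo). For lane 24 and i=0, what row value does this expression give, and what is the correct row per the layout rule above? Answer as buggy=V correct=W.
`(lane % 4) + 8*((i/2) % 2)`[24,0]->0
lane 24: g=6 (24/4), t=0 (24%4)
i=0: r=6+0=6, c=0*2+0=0
row: 0 vs 6

buggy=0 correct=6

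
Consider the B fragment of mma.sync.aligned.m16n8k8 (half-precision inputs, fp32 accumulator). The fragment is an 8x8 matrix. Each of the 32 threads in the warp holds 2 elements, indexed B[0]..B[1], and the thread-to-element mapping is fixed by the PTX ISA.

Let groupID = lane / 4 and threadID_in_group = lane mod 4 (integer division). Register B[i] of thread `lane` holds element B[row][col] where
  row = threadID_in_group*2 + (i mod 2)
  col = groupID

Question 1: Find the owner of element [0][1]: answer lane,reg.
c: 1->gid=1  r: 0->tid=0,i&1=0
L=1*4+0=4  i=0=0

4,0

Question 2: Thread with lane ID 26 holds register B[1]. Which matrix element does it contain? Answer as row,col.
lane 26: g=6 (26/4), t=2 (26%4)
i=1: r=2*2+1=5, c=g=6

5,6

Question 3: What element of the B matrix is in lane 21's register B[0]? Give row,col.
21: gid=5,tid=1
[0] (1*2+0,5) = (2,5)

2,5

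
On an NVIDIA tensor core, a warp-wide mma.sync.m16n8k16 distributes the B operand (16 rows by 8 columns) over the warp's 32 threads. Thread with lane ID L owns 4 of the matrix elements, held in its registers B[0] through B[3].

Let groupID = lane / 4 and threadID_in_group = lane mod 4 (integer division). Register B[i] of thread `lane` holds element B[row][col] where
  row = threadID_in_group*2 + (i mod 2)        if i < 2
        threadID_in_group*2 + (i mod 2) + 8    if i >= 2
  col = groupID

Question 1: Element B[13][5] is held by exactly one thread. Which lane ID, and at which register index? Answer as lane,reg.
c=5->g=5  r=13->rb=1,t=2,b0=1
L=5*4+2=22  i=1*2+1=3

22,3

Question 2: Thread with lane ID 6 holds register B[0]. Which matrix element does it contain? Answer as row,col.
L=6->gid=6>>2=1, tid=6&3=2
[0]->row 2·2+0+0=4  col gid=1

4,1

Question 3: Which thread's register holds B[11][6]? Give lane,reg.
c=6->g=6  r=11->rb=1,t=1,b0=1
L=6*4+1=25  i=1*2+1=3

25,3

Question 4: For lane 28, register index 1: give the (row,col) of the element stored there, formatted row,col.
1,7

L=28→G=28>>2=7, T=28&3=0
[1]→row 0·2+1+0=1  col G=7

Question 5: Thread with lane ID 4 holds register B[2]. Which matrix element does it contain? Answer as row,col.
8,1

L=4→G=4>>2=1, T=4&3=0
[2]→row 0·2+0+8=8  col G=1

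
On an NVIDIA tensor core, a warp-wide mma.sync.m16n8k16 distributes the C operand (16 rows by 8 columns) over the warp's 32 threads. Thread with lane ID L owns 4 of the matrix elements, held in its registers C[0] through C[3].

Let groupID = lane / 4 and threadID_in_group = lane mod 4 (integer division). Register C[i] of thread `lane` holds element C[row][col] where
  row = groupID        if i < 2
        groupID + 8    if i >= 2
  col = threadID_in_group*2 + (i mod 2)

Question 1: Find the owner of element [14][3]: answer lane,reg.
r=14⇒gr=6,Rb=1  c=3⇒th=1,odd=1
L=6*4+1=25  i=1*2+1=3

25,3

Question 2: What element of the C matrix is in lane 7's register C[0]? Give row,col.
1,6

lane 7: G=1 (7/4), T=3 (7%4)
i=0: r=1+0=1, c=3*2+0=6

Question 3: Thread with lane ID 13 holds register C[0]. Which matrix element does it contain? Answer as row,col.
3,2

lane 13⇒13/4=3, 13 mod 4=1
i=0  r:3+0⇒3  c:2·1+0⇒2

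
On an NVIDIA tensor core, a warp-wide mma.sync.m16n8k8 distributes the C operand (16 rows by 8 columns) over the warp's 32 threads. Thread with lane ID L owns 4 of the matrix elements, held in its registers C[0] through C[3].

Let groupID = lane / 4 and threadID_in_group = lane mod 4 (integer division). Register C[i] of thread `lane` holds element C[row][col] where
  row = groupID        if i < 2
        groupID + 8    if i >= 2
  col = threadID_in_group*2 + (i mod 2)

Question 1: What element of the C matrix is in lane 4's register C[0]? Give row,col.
1,0

lane 4⇒4/4=1, 4 mod 4=0
i=0  r:1+0⇒1  c:2·0+0⇒0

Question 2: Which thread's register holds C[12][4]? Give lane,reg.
r=12→G=4,rhi=1  c=4→T=2,p=0
L=4*4+2=18  i=1*2+0=2

18,2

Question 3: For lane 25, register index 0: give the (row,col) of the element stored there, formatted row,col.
6,2

L=25=>grp=25>>2=6, tig=25&3=1
[0]=>row 6+0=6  col 1·2+0=2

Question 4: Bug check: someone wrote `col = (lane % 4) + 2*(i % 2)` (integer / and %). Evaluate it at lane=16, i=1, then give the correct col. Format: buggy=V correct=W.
buggy=2 correct=1

`(lane % 4) + 2*(i % 2)`[16,1]->2
16: gid=4,tid=0
[1] (4+0,0*2+1) = (4,1)
col: 2 vs 1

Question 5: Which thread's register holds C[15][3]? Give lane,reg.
r=15→G=7,rhi=1  c=3→T=1,p=1
L=7*4+1=29  i=1*2+1=3

29,3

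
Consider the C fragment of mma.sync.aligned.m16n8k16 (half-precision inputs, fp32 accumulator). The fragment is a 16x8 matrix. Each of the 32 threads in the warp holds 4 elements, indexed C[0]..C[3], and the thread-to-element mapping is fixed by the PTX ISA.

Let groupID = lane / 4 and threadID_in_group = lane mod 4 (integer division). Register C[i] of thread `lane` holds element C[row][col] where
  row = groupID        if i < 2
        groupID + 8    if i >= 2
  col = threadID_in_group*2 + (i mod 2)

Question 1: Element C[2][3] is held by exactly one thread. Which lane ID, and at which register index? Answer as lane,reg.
r:2=>grp=2,rB=0  c:3=>tig=1,lo=1
L=2*4+1=9  i=0*2+1=1

9,1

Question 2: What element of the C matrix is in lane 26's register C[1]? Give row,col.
lane 26: gr=6 (26/4), th=2 (26%4)
i=1: r=6+0=6, c=2*2+1=5

6,5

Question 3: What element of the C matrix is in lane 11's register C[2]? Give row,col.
10,6

lane 11->11/4=2, 11 mod 4=3
i=2  r:2+8->10  c:2·3+0->6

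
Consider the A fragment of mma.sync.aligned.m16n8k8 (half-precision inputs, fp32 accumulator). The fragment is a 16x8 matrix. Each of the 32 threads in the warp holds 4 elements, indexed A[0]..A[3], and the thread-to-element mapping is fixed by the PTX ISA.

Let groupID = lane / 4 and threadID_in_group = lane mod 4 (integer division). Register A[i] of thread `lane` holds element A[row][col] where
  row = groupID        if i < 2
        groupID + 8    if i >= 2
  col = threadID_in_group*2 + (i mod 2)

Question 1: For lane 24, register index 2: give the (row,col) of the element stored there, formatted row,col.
14,0

lane 24→24/4=6, 24 mod 4=0
i=2  r:6+8→14  c:2·0+0→0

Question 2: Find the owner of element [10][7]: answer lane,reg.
11,3

r=10⇒gr=2,Rb=1  c=7⇒th=3,odd=1
L=2*4+3=11  i=1*2+1=3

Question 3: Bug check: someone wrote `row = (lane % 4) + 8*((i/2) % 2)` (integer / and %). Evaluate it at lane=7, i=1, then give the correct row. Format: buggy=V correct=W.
`(lane % 4) + 8*((i/2) % 2)`[7,1]→3
7: G=1,T=3
[1] (1+0,3*2+1) = (1,7)
row: 3 vs 1

buggy=3 correct=1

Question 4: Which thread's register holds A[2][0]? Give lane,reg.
8,0

r=2→G=2,rhi=0  c=0→T=0,p=0
L=2*4+0=8  i=0*2+0=0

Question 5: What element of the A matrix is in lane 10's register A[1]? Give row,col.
2,5

lane 10->10/4=2, 10 mod 4=2
i=1  r:2+0->2  c:2·2+1->5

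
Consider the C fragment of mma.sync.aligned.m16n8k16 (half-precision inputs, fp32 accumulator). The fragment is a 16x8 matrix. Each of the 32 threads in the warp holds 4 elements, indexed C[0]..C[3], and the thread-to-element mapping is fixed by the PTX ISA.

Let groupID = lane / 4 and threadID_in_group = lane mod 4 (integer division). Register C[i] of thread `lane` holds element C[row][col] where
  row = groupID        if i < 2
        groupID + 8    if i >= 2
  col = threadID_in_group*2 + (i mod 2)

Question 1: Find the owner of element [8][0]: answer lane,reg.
0,2

r:8=>grp=0,rB=1  c:0=>tig=0,lo=0
L=0*4+0=0  i=1*2+0=2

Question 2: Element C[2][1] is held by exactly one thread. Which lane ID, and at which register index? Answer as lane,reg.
8,1

r=2->g=2,rb=0  c=1->t=0,b0=1
L=2*4+0=8  i=0*2+1=1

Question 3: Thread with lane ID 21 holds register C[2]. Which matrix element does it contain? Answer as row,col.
lane 21->21/4=5, 21 mod 4=1
i=2  r:5+8->13  c:2·1+0->2

13,2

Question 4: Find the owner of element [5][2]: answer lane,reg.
21,0

r=5->g=5,rb=0  c=2->t=1,b0=0
L=5*4+1=21  i=0*2+0=0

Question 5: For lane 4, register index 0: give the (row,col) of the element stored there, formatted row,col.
lane 4->4/4=1, 4 mod 4=0
i=0  r:1+0->1  c:2·0+0->0

1,0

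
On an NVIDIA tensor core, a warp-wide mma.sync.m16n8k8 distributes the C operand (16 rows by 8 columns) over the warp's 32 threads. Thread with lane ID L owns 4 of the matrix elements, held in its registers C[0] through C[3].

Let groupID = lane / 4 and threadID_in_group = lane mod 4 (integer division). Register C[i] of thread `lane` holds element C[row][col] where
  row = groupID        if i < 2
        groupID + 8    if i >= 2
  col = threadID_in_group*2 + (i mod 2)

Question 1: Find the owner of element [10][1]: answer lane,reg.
8,3

r: 10->gid=2,r8=1  c: 1->tid=0,i&1=1
L=2*4+0=8  i=1*2+1=3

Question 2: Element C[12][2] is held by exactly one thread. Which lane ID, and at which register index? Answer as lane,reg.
r:12=>grp=4,rB=1  c:2=>tig=1,lo=0
L=4*4+1=17  i=1*2+0=2

17,2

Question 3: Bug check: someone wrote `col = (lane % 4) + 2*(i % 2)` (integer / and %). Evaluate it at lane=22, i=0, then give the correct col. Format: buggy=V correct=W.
buggy=2 correct=4

`(lane % 4) + 2*(i % 2)`[22,0]=>2
22: grp=5,tig=2
[0] (5+0,2*2+0) = (5,4)
col: 2 vs 4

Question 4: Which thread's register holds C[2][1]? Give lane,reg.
8,1

r=2→G=2,rhi=0  c=1→T=0,p=1
L=2*4+0=8  i=0*2+1=1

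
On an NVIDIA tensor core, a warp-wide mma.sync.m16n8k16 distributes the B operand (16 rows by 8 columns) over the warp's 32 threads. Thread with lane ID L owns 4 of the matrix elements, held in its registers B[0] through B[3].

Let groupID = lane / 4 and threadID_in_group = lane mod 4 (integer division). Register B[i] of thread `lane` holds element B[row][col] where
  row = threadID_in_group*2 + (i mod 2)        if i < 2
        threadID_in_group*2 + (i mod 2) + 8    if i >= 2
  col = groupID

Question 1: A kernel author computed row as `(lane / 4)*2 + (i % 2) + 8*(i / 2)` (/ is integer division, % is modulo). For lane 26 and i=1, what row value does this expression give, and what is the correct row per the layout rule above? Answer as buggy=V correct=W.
`(lane / 4)*2 + (i % 2) + 8*(i / 2)`[26,1]=>13
L=26=>grp=26>>2=6, tig=26&3=2
[1]=>row 2·2+1+0=5  col grp=6
row: 13 vs 5

buggy=13 correct=5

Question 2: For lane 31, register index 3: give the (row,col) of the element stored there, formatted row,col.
lane 31=>31/4=7, 31 mod 4=3
i=3  r:2·3+1+8=>15  c:7

15,7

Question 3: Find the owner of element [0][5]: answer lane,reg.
c=5→G=5  r=0→rhi=0,T=0,p=0
L=5*4+0=20  i=0*2+0=0

20,0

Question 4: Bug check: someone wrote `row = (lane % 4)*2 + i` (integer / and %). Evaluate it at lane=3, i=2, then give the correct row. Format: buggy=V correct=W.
buggy=8 correct=14

`(lane % 4)*2 + i`[3,2]→8
3: G=0,T=3
[2] (3*2+0+8,0) = (14,0)
row: 8 vs 14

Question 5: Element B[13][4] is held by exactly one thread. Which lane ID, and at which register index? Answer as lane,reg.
18,3

c=4→G=4  r=13→rhi=1,T=2,p=1
L=4*4+2=18  i=1*2+1=3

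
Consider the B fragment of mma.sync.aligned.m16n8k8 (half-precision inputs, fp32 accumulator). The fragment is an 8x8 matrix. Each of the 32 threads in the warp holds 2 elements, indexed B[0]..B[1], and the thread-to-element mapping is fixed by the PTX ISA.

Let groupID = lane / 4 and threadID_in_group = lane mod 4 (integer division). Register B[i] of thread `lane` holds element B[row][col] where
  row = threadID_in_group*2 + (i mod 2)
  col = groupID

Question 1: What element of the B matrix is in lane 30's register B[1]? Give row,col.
lane 30->30/4=7, 30 mod 4=2
i=1  r:2·2+1->5  c:7

5,7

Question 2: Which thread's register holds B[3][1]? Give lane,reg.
c: 1->gid=1  r: 3->tid=1,i&1=1
L=1*4+1=5  i=1=1

5,1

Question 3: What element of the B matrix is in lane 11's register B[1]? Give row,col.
7,2

11: gr=2,th=3
[1] (3*2+1,2) = (7,2)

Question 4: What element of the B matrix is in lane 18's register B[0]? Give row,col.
4,4

lane 18→18/4=4, 18 mod 4=2
i=0  r:2·2+0→4  c:4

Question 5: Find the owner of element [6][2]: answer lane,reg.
c: 2->gid=2  r: 6->tid=3,i&1=0
L=2*4+3=11  i=0=0

11,0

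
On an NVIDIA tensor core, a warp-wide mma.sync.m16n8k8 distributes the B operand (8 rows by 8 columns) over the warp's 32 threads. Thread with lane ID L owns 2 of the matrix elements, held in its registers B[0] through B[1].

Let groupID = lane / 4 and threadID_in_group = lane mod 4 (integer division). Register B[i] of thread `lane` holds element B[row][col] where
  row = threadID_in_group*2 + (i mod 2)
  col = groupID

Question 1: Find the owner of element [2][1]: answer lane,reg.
5,0

c:1=>grp=1  r:2=>tig=1,lo=0
L=1*4+1=5  i=0=0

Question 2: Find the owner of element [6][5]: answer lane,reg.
c=5⇒gr=5  r=6⇒th=3,odd=0
L=5*4+3=23  i=0=0

23,0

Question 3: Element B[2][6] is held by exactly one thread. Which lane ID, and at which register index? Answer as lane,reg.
25,0

c=6→G=6  r=2→T=1,p=0
L=6*4+1=25  i=0=0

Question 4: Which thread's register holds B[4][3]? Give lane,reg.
c: 3->gid=3  r: 4->tid=2,i&1=0
L=3*4+2=14  i=0=0

14,0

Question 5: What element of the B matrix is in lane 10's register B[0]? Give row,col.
10: G=2,T=2
[0] (2*2+0,2) = (4,2)

4,2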